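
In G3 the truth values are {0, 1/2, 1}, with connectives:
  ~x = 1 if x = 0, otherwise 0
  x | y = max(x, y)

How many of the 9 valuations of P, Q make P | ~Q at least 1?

5

P = 0, Q = 0 ↦ 1  ≥
P = 0, Q = 1/2 ↦ 0  <
P = 0, Q = 1 ↦ 0  <
P = 1/2, Q = 0 ↦ 1  ≥
P = 1/2, Q = 1/2 ↦ 1/2  <
P = 1/2, Q = 1 ↦ 1/2  <
P = 1, Q = 0 ↦ 1  ≥
P = 1, Q = 1/2 ↦ 1  ≥
P = 1, Q = 1 ↦ 1  ≥
So 5 of the 9 assignments meet the threshold.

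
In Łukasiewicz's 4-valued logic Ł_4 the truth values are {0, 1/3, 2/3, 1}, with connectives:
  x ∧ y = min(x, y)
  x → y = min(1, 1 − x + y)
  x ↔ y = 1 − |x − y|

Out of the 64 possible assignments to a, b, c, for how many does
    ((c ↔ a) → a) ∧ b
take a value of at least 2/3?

26

value 1: 9 assignments (counts)
value 2/3: 17 assignments (counts)
value 1/3: 19 assignments
value 0: 19 assignments
So 26 of the 64 assignments meet the threshold.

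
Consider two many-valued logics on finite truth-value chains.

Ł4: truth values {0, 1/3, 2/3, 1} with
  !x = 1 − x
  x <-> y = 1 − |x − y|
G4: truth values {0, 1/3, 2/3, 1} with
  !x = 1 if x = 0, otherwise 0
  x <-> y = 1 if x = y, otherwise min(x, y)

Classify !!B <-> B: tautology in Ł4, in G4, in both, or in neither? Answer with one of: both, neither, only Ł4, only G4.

only Ł4

In Ł4: every assignment gives 1 — tautology.
In G4: at B = 1/3 the value is 1/3 — not a tautology.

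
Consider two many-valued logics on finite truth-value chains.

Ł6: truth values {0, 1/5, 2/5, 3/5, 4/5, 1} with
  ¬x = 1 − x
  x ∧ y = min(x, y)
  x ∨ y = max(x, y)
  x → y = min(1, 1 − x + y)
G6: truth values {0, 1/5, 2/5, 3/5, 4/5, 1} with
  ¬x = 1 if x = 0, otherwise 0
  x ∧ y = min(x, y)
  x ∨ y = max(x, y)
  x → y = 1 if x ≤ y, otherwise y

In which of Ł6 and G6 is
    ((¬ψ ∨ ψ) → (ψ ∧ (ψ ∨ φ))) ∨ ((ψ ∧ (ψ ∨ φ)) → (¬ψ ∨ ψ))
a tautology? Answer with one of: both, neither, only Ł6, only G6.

both

In Ł6: every assignment gives 1 — tautology.
In G6: every assignment gives 1 — tautology.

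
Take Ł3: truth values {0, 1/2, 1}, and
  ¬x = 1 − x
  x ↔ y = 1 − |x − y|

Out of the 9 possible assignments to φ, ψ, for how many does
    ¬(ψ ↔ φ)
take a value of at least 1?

φ = 0, ψ = 0 ↦ 0  <
φ = 0, ψ = 1/2 ↦ 1/2  <
φ = 0, ψ = 1 ↦ 1  ≥
φ = 1/2, ψ = 0 ↦ 1/2  <
φ = 1/2, ψ = 1/2 ↦ 0  <
φ = 1/2, ψ = 1 ↦ 1/2  <
φ = 1, ψ = 0 ↦ 1  ≥
φ = 1, ψ = 1/2 ↦ 1/2  <
φ = 1, ψ = 1 ↦ 0  <
So 2 of the 9 assignments meet the threshold.

2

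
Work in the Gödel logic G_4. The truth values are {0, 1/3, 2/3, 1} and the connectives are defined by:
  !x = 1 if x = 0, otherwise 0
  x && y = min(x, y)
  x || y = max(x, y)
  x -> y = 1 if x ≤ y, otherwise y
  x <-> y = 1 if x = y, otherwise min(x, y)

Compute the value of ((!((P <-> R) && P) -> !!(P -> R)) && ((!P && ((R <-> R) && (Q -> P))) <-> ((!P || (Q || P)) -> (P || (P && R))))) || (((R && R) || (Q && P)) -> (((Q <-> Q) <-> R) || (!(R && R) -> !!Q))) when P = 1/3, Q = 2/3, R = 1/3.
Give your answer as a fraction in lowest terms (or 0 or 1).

1

P <-> R = 1/3 <-> 1/3 = 1
(P <-> R) && P = 1 && 1/3 = 1/3
!((P <-> R) && P) = !1/3 = 0
P -> R = 1/3 -> 1/3 = 1
!(P -> R) = !1 = 0
!!(P -> R) = !0 = 1
!((P <-> R) && P) -> !!(P -> R) = 0 -> 1 = 1
!P = !1/3 = 0
R <-> R = 1/3 <-> 1/3 = 1
Q -> P = 2/3 -> 1/3 = 1/3
(R <-> R) && (Q -> P) = 1 && 1/3 = 1/3
!P && ((R <-> R) && (Q -> P)) = 0 && 1/3 = 0
!P = !1/3 = 0
Q || P = 2/3 || 1/3 = 2/3
!P || (Q || P) = 0 || 2/3 = 2/3
P && R = 1/3 && 1/3 = 1/3
P || (P && R) = 1/3 || 1/3 = 1/3
(!P || (Q || P)) -> (P || (P && R)) = 2/3 -> 1/3 = 1/3
(!P && ((R <-> R) && (Q -> P))) <-> ((!P || (Q || P)) -> (P || (P && R))) = 0 <-> 1/3 = 0
(!((P <-> R) && P) -> !!(P -> R)) && ((!P && ((R <-> R) && (Q -> P))) <-> ((!P || (Q || P)) -> (P || (P && R)))) = 1 && 0 = 0
R && R = 1/3 && 1/3 = 1/3
Q && P = 2/3 && 1/3 = 1/3
(R && R) || (Q && P) = 1/3 || 1/3 = 1/3
Q <-> Q = 2/3 <-> 2/3 = 1
(Q <-> Q) <-> R = 1 <-> 1/3 = 1/3
R && R = 1/3 && 1/3 = 1/3
!(R && R) = !1/3 = 0
!Q = !2/3 = 0
!!Q = !0 = 1
!(R && R) -> !!Q = 0 -> 1 = 1
((Q <-> Q) <-> R) || (!(R && R) -> !!Q) = 1/3 || 1 = 1
((R && R) || (Q && P)) -> (((Q <-> Q) <-> R) || (!(R && R) -> !!Q)) = 1/3 -> 1 = 1
((!((P <-> R) && P) -> !!(P -> R)) && ((!P && ((R <-> R) && (Q -> P))) <-> ((!P || (Q || P)) -> (P || (P && R))))) || (((R && R) || (Q && P)) -> (((Q <-> Q) <-> R) || (!(R && R) -> !!Q))) = 0 || 1 = 1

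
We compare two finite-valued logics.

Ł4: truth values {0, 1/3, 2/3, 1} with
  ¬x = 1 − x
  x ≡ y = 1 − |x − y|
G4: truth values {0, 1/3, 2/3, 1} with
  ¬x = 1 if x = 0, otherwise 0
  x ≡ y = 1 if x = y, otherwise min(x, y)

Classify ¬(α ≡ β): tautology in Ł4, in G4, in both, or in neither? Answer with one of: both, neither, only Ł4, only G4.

neither

In Ł4: at α = 0, β = 0 the value is 0 — not a tautology.
In G4: at α = 0, β = 0 the value is 0 — not a tautology.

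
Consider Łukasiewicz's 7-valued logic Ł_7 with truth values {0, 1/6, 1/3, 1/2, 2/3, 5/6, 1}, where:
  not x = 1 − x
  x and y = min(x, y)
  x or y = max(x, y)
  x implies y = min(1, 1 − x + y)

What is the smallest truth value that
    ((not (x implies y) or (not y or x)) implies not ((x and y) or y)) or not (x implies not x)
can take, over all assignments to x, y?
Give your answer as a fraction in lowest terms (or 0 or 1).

Take x = 2/3, y = 1:
x implies y = 2/3 implies 1 = 1
not (x implies y) = not 1 = 0
not y = not 1 = 0
not y or x = 0 or 2/3 = 2/3
not (x implies y) or (not y or x) = 0 or 2/3 = 2/3
x and y = 2/3 and 1 = 2/3
(x and y) or y = 2/3 or 1 = 1
not ((x and y) or y) = not 1 = 0
(not (x implies y) or (not y or x)) implies not ((x and y) or y) = 2/3 implies 0 = 1/3
not x = not 2/3 = 1/3
x implies not x = 2/3 implies 1/3 = 2/3
not (x implies not x) = not 2/3 = 1/3
((not (x implies y) or (not y or x)) implies not ((x and y) or y)) or not (x implies not x) = 1/3 or 1/3 = 1/3
No assignment yields a value below 1/3, so this is the minimum.

1/3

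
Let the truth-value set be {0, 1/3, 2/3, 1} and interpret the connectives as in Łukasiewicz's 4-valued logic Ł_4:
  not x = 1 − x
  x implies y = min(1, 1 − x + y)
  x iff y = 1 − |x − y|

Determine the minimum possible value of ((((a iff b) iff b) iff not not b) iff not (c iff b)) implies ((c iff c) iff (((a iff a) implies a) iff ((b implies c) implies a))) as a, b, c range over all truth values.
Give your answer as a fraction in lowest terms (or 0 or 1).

1/3

Take a = 1/3, b = 2/3, c = 0:
a iff b = 1/3 iff 2/3 = 2/3
(a iff b) iff b = 2/3 iff 2/3 = 1
not b = not 2/3 = 1/3
not not b = not 1/3 = 2/3
((a iff b) iff b) iff not not b = 1 iff 2/3 = 2/3
c iff b = 0 iff 2/3 = 1/3
not (c iff b) = not 1/3 = 2/3
(((a iff b) iff b) iff not not b) iff not (c iff b) = 2/3 iff 2/3 = 1
c iff c = 0 iff 0 = 1
a iff a = 1/3 iff 1/3 = 1
(a iff a) implies a = 1 implies 1/3 = 1/3
b implies c = 2/3 implies 0 = 1/3
(b implies c) implies a = 1/3 implies 1/3 = 1
((a iff a) implies a) iff ((b implies c) implies a) = 1/3 iff 1 = 1/3
(c iff c) iff (((a iff a) implies a) iff ((b implies c) implies a)) = 1 iff 1/3 = 1/3
((((a iff b) iff b) iff not not b) iff not (c iff b)) implies ((c iff c) iff (((a iff a) implies a) iff ((b implies c) implies a))) = 1 implies 1/3 = 1/3
No assignment yields a value below 1/3, so this is the minimum.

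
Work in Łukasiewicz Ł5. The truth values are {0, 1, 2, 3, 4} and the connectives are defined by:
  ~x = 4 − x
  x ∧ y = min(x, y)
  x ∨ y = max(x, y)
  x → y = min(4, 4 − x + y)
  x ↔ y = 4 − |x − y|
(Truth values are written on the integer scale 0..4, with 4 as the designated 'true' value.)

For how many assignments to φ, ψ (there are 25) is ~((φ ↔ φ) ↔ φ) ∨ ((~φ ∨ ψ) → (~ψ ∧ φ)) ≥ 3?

value 4: 14 assignments (counts)
value 3: 5 assignments (counts)
value 2: 4 assignments
value 1: 1 assignment
value 0: 1 assignment
So 19 of the 25 assignments meet the threshold.

19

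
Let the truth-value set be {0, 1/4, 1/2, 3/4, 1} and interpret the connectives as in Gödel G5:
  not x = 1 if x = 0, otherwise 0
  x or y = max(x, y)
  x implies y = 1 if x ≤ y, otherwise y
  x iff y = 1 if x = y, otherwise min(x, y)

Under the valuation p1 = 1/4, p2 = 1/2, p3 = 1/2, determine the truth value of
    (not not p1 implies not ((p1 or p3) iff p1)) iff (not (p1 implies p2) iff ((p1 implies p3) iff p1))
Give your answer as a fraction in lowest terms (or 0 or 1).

not p1 = not 1/4 = 0
not not p1 = not 0 = 1
p1 or p3 = 1/4 or 1/2 = 1/2
(p1 or p3) iff p1 = 1/2 iff 1/4 = 1/4
not ((p1 or p3) iff p1) = not 1/4 = 0
not not p1 implies not ((p1 or p3) iff p1) = 1 implies 0 = 0
p1 implies p2 = 1/4 implies 1/2 = 1
not (p1 implies p2) = not 1 = 0
p1 implies p3 = 1/4 implies 1/2 = 1
(p1 implies p3) iff p1 = 1 iff 1/4 = 1/4
not (p1 implies p2) iff ((p1 implies p3) iff p1) = 0 iff 1/4 = 0
(not not p1 implies not ((p1 or p3) iff p1)) iff (not (p1 implies p2) iff ((p1 implies p3) iff p1)) = 0 iff 0 = 1

1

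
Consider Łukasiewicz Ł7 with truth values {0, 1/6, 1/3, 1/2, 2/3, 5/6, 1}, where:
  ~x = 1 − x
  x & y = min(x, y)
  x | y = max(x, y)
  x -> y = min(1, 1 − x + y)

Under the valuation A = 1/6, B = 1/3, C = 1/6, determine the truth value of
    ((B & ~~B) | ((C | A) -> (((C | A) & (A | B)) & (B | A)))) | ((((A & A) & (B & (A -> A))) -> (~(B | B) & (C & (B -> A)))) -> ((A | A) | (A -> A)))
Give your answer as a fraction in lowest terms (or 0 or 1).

1

~B = ~1/3 = 2/3
~~B = ~2/3 = 1/3
B & ~~B = 1/3 & 1/3 = 1/3
C | A = 1/6 | 1/6 = 1/6
C | A = 1/6 | 1/6 = 1/6
A | B = 1/6 | 1/3 = 1/3
(C | A) & (A | B) = 1/6 & 1/3 = 1/6
B | A = 1/3 | 1/6 = 1/3
((C | A) & (A | B)) & (B | A) = 1/6 & 1/3 = 1/6
(C | A) -> (((C | A) & (A | B)) & (B | A)) = 1/6 -> 1/6 = 1
(B & ~~B) | ((C | A) -> (((C | A) & (A | B)) & (B | A))) = 1/3 | 1 = 1
A & A = 1/6 & 1/6 = 1/6
A -> A = 1/6 -> 1/6 = 1
B & (A -> A) = 1/3 & 1 = 1/3
(A & A) & (B & (A -> A)) = 1/6 & 1/3 = 1/6
B | B = 1/3 | 1/3 = 1/3
~(B | B) = ~1/3 = 2/3
B -> A = 1/3 -> 1/6 = 5/6
C & (B -> A) = 1/6 & 5/6 = 1/6
~(B | B) & (C & (B -> A)) = 2/3 & 1/6 = 1/6
((A & A) & (B & (A -> A))) -> (~(B | B) & (C & (B -> A))) = 1/6 -> 1/6 = 1
A | A = 1/6 | 1/6 = 1/6
A -> A = 1/6 -> 1/6 = 1
(A | A) | (A -> A) = 1/6 | 1 = 1
(((A & A) & (B & (A -> A))) -> (~(B | B) & (C & (B -> A)))) -> ((A | A) | (A -> A)) = 1 -> 1 = 1
((B & ~~B) | ((C | A) -> (((C | A) & (A | B)) & (B | A)))) | ((((A & A) & (B & (A -> A))) -> (~(B | B) & (C & (B -> A)))) -> ((A | A) | (A -> A))) = 1 | 1 = 1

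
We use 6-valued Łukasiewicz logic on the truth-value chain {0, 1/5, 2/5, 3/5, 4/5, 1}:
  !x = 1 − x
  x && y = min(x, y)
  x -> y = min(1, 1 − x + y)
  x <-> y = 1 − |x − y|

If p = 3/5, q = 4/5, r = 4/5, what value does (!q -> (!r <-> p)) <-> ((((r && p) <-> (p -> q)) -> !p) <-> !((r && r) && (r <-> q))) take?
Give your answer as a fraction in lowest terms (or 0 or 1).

!q = !4/5 = 1/5
!r = !4/5 = 1/5
!r <-> p = 1/5 <-> 3/5 = 3/5
!q -> (!r <-> p) = 1/5 -> 3/5 = 1
r && p = 4/5 && 3/5 = 3/5
p -> q = 3/5 -> 4/5 = 1
(r && p) <-> (p -> q) = 3/5 <-> 1 = 3/5
!p = !3/5 = 2/5
((r && p) <-> (p -> q)) -> !p = 3/5 -> 2/5 = 4/5
r && r = 4/5 && 4/5 = 4/5
r <-> q = 4/5 <-> 4/5 = 1
(r && r) && (r <-> q) = 4/5 && 1 = 4/5
!((r && r) && (r <-> q)) = !4/5 = 1/5
(((r && p) <-> (p -> q)) -> !p) <-> !((r && r) && (r <-> q)) = 4/5 <-> 1/5 = 2/5
(!q -> (!r <-> p)) <-> ((((r && p) <-> (p -> q)) -> !p) <-> !((r && r) && (r <-> q))) = 1 <-> 2/5 = 2/5

2/5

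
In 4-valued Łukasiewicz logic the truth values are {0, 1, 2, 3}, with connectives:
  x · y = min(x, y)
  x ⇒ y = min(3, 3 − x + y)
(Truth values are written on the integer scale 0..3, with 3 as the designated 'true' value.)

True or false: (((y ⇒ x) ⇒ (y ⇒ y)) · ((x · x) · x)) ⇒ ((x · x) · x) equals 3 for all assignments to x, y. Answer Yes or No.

x = 0, y = 0 ↦ 3
x = 0, y = 1 ↦ 3
x = 0, y = 2 ↦ 3
x = 0, y = 3 ↦ 3
x = 1, y = 0 ↦ 3
x = 1, y = 1 ↦ 3
x = 1, y = 2 ↦ 3
x = 1, y = 3 ↦ 3
x = 2, y = 0 ↦ 3
x = 2, y = 1 ↦ 3
x = 2, y = 2 ↦ 3
x = 2, y = 3 ↦ 3
x = 3, y = 0 ↦ 3
x = 3, y = 1 ↦ 3
x = 3, y = 2 ↦ 3
x = 3, y = 3 ↦ 3
Every assignment gives a value ≥ 3.

Yes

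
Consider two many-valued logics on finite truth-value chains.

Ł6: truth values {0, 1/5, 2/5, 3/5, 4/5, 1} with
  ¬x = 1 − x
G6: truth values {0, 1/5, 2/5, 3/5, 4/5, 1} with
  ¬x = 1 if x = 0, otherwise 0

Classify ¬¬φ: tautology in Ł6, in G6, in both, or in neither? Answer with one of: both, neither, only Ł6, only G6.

In Ł6: at φ = 0 the value is 0 — not a tautology.
In G6: at φ = 0 the value is 0 — not a tautology.

neither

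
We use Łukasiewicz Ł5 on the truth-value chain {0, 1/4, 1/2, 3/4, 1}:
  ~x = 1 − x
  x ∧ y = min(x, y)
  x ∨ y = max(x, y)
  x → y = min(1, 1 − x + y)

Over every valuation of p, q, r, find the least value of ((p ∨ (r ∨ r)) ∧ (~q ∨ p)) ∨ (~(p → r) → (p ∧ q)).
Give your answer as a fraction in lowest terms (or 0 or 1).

1/2

Take p = 1/2, q = 0, r = 0:
r ∨ r = 0 ∨ 0 = 0
p ∨ (r ∨ r) = 1/2 ∨ 0 = 1/2
~q = ~0 = 1
~q ∨ p = 1 ∨ 1/2 = 1
(p ∨ (r ∨ r)) ∧ (~q ∨ p) = 1/2 ∧ 1 = 1/2
p → r = 1/2 → 0 = 1/2
~(p → r) = ~1/2 = 1/2
p ∧ q = 1/2 ∧ 0 = 0
~(p → r) → (p ∧ q) = 1/2 → 0 = 1/2
((p ∨ (r ∨ r)) ∧ (~q ∨ p)) ∨ (~(p → r) → (p ∧ q)) = 1/2 ∨ 1/2 = 1/2
No assignment yields a value below 1/2, so this is the minimum.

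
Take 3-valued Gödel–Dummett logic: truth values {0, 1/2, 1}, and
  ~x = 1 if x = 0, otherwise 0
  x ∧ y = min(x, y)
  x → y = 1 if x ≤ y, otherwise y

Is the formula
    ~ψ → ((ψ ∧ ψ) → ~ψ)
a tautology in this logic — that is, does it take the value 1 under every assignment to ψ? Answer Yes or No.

ψ = 0 ↦ 1
ψ = 1/2 ↦ 1
ψ = 1 ↦ 1
Every assignment gives a value ≥ 1.

Yes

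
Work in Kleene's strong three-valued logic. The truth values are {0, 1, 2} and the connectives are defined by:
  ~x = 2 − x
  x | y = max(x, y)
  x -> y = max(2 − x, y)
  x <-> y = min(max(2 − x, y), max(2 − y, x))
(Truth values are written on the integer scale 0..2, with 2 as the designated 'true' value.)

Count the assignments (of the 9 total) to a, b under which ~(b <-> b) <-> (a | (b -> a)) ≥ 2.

a = 0, b = 0 ↦ 0  <
a = 0, b = 1 ↦ 1  <
a = 0, b = 2 ↦ 2  ≥
a = 1, b = 0 ↦ 0  <
a = 1, b = 1 ↦ 1  <
a = 1, b = 2 ↦ 1  <
a = 2, b = 0 ↦ 0  <
a = 2, b = 1 ↦ 1  <
a = 2, b = 2 ↦ 0  <
So 1 of the 9 assignments meets the threshold.

1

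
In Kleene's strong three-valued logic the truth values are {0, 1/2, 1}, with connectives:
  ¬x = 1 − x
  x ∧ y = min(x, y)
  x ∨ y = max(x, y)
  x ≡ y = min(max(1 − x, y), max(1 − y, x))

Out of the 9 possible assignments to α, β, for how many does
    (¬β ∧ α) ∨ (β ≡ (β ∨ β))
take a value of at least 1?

α = 0, β = 0 ↦ 1  ≥
α = 0, β = 1/2 ↦ 1/2  <
α = 0, β = 1 ↦ 1  ≥
α = 1/2, β = 0 ↦ 1  ≥
α = 1/2, β = 1/2 ↦ 1/2  <
α = 1/2, β = 1 ↦ 1  ≥
α = 1, β = 0 ↦ 1  ≥
α = 1, β = 1/2 ↦ 1/2  <
α = 1, β = 1 ↦ 1  ≥
So 6 of the 9 assignments meet the threshold.

6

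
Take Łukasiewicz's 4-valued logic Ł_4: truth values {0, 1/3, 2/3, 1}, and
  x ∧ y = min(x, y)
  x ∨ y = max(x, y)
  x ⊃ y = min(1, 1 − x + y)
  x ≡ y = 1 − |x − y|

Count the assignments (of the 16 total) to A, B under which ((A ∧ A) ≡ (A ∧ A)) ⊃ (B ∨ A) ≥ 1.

7

A = 0, B = 0 ↦ 0  <
A = 0, B = 1/3 ↦ 1/3  <
A = 0, B = 2/3 ↦ 2/3  <
A = 0, B = 1 ↦ 1  ≥
A = 1/3, B = 0 ↦ 1/3  <
A = 1/3, B = 1/3 ↦ 1/3  <
A = 1/3, B = 2/3 ↦ 2/3  <
A = 1/3, B = 1 ↦ 1  ≥
A = 2/3, B = 0 ↦ 2/3  <
A = 2/3, B = 1/3 ↦ 2/3  <
A = 2/3, B = 2/3 ↦ 2/3  <
A = 2/3, B = 1 ↦ 1  ≥
A = 1, B = 0 ↦ 1  ≥
A = 1, B = 1/3 ↦ 1  ≥
A = 1, B = 2/3 ↦ 1  ≥
A = 1, B = 1 ↦ 1  ≥
So 7 of the 16 assignments meet the threshold.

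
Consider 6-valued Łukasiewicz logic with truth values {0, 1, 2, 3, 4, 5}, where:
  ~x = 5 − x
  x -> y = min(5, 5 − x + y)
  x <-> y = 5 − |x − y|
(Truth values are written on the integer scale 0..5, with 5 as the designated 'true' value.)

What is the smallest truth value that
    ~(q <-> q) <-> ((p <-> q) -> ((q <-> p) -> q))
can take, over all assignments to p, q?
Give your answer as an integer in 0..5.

Take p = 0, q = 2:
q <-> q = 2 <-> 2 = 5
~(q <-> q) = ~5 = 0
p <-> q = 0 <-> 2 = 3
q <-> p = 2 <-> 0 = 3
(q <-> p) -> q = 3 -> 2 = 4
(p <-> q) -> ((q <-> p) -> q) = 3 -> 4 = 5
~(q <-> q) <-> ((p <-> q) -> ((q <-> p) -> q)) = 0 <-> 5 = 0
No assignment yields a value below 0, so this is the minimum.

0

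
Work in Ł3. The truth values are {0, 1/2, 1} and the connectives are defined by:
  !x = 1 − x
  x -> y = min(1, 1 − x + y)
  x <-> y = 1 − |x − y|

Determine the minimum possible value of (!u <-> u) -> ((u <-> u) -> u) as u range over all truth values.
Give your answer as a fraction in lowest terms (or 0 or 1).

1/2

Take u = 1/2:
!u = !1/2 = 1/2
!u <-> u = 1/2 <-> 1/2 = 1
u <-> u = 1/2 <-> 1/2 = 1
(u <-> u) -> u = 1 -> 1/2 = 1/2
(!u <-> u) -> ((u <-> u) -> u) = 1 -> 1/2 = 1/2
No assignment yields a value below 1/2, so this is the minimum.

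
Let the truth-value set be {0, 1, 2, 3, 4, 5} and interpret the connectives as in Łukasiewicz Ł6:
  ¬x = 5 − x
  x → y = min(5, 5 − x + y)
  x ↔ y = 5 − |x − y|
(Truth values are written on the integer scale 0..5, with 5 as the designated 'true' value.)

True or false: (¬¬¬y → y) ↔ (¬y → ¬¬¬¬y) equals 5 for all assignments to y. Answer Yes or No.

y = 0 ↦ 5
y = 1 ↦ 5
y = 2 ↦ 5
y = 3 ↦ 5
y = 4 ↦ 5
y = 5 ↦ 5
Every assignment gives a value ≥ 5.

Yes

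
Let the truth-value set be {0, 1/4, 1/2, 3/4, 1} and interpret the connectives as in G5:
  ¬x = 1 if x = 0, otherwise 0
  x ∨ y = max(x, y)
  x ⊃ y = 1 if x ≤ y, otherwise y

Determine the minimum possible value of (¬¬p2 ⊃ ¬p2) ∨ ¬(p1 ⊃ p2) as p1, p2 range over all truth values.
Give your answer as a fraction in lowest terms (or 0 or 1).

Take p1 = 0, p2 = 1/4:
¬p2 = ¬1/4 = 0
¬¬p2 = ¬0 = 1
¬p2 = ¬1/4 = 0
¬¬p2 ⊃ ¬p2 = 1 ⊃ 0 = 0
p1 ⊃ p2 = 0 ⊃ 1/4 = 1
¬(p1 ⊃ p2) = ¬1 = 0
(¬¬p2 ⊃ ¬p2) ∨ ¬(p1 ⊃ p2) = 0 ∨ 0 = 0
No assignment yields a value below 0, so this is the minimum.

0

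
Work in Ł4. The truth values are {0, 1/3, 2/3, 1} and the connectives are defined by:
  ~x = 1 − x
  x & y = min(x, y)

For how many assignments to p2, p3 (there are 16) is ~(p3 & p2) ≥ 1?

p2 = 0, p3 = 0 ↦ 1  ≥
p2 = 0, p3 = 1/3 ↦ 1  ≥
p2 = 0, p3 = 2/3 ↦ 1  ≥
p2 = 0, p3 = 1 ↦ 1  ≥
p2 = 1/3, p3 = 0 ↦ 1  ≥
p2 = 1/3, p3 = 1/3 ↦ 2/3  <
p2 = 1/3, p3 = 2/3 ↦ 2/3  <
p2 = 1/3, p3 = 1 ↦ 2/3  <
p2 = 2/3, p3 = 0 ↦ 1  ≥
p2 = 2/3, p3 = 1/3 ↦ 2/3  <
p2 = 2/3, p3 = 2/3 ↦ 1/3  <
p2 = 2/3, p3 = 1 ↦ 1/3  <
p2 = 1, p3 = 0 ↦ 1  ≥
p2 = 1, p3 = 1/3 ↦ 2/3  <
p2 = 1, p3 = 2/3 ↦ 1/3  <
p2 = 1, p3 = 1 ↦ 0  <
So 7 of the 16 assignments meet the threshold.

7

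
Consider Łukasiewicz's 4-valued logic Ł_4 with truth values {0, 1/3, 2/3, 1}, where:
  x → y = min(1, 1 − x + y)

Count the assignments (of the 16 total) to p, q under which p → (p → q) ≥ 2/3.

14

p = 0, q = 0 ↦ 1  ≥
p = 0, q = 1/3 ↦ 1  ≥
p = 0, q = 2/3 ↦ 1  ≥
p = 0, q = 1 ↦ 1  ≥
p = 1/3, q = 0 ↦ 1  ≥
p = 1/3, q = 1/3 ↦ 1  ≥
p = 1/3, q = 2/3 ↦ 1  ≥
p = 1/3, q = 1 ↦ 1  ≥
p = 2/3, q = 0 ↦ 2/3  ≥
p = 2/3, q = 1/3 ↦ 1  ≥
p = 2/3, q = 2/3 ↦ 1  ≥
p = 2/3, q = 1 ↦ 1  ≥
p = 1, q = 0 ↦ 0  <
p = 1, q = 1/3 ↦ 1/3  <
p = 1, q = 2/3 ↦ 2/3  ≥
p = 1, q = 1 ↦ 1  ≥
So 14 of the 16 assignments meet the threshold.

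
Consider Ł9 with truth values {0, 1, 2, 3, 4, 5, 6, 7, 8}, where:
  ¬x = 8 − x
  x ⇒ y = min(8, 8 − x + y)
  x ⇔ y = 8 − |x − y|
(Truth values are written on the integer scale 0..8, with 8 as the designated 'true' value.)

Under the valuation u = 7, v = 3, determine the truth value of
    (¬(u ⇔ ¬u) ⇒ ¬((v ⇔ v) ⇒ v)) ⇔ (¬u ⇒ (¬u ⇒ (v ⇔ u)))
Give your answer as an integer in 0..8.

7

¬u = ¬7 = 1
u ⇔ ¬u = 7 ⇔ 1 = 2
¬(u ⇔ ¬u) = ¬2 = 6
v ⇔ v = 3 ⇔ 3 = 8
(v ⇔ v) ⇒ v = 8 ⇒ 3 = 3
¬((v ⇔ v) ⇒ v) = ¬3 = 5
¬(u ⇔ ¬u) ⇒ ¬((v ⇔ v) ⇒ v) = 6 ⇒ 5 = 7
¬u = ¬7 = 1
¬u = ¬7 = 1
v ⇔ u = 3 ⇔ 7 = 4
¬u ⇒ (v ⇔ u) = 1 ⇒ 4 = 8
¬u ⇒ (¬u ⇒ (v ⇔ u)) = 1 ⇒ 8 = 8
(¬(u ⇔ ¬u) ⇒ ¬((v ⇔ v) ⇒ v)) ⇔ (¬u ⇒ (¬u ⇒ (v ⇔ u))) = 7 ⇔ 8 = 7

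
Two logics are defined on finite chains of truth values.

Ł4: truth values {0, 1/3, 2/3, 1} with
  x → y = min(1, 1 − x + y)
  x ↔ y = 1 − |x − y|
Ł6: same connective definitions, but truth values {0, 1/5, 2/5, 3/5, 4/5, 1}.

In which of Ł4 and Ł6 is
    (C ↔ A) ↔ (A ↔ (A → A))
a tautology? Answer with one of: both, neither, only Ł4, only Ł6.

neither

In Ł4: at A = 0, C = 0 the value is 0 — not a tautology.
In Ł6: at A = 0, C = 0 the value is 0 — not a tautology.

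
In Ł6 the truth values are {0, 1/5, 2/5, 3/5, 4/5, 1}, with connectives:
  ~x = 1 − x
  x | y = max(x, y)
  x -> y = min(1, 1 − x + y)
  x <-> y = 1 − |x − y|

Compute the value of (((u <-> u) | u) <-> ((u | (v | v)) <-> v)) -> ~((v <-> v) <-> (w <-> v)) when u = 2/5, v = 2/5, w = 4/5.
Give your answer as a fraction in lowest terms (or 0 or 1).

u <-> u = 2/5 <-> 2/5 = 1
(u <-> u) | u = 1 | 2/5 = 1
v | v = 2/5 | 2/5 = 2/5
u | (v | v) = 2/5 | 2/5 = 2/5
(u | (v | v)) <-> v = 2/5 <-> 2/5 = 1
((u <-> u) | u) <-> ((u | (v | v)) <-> v) = 1 <-> 1 = 1
v <-> v = 2/5 <-> 2/5 = 1
w <-> v = 4/5 <-> 2/5 = 3/5
(v <-> v) <-> (w <-> v) = 1 <-> 3/5 = 3/5
~((v <-> v) <-> (w <-> v)) = ~3/5 = 2/5
(((u <-> u) | u) <-> ((u | (v | v)) <-> v)) -> ~((v <-> v) <-> (w <-> v)) = 1 -> 2/5 = 2/5

2/5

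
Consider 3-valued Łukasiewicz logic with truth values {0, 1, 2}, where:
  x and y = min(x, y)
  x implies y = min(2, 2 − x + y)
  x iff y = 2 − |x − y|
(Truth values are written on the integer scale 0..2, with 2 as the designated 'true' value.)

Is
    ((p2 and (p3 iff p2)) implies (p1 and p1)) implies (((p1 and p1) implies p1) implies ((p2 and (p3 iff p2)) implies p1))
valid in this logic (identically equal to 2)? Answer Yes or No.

At p1 = 2, p2 = 1, p3 = 1, for instance:
p3 iff p2 = 1 iff 1 = 2
p2 and (p3 iff p2) = 1 and 2 = 1
p1 and p1 = 2 and 2 = 2
(p2 and (p3 iff p2)) implies (p1 and p1) = 1 implies 2 = 2
(p1 and p1) implies p1 = 2 implies 2 = 2
(p2 and (p3 iff p2)) implies p1 = 1 implies 2 = 2
((p1 and p1) implies p1) implies ((p2 and (p3 iff p2)) implies p1) = 2 implies 2 = 2
((p2 and (p3 iff p2)) implies (p1 and p1)) implies (((p1 and p1) implies p1) implies ((p2 and (p3 iff p2)) implies p1)) = 2 implies 2 = 2
and checking the remaining 26 assignments likewise gives ≥ 2 in every case.

Yes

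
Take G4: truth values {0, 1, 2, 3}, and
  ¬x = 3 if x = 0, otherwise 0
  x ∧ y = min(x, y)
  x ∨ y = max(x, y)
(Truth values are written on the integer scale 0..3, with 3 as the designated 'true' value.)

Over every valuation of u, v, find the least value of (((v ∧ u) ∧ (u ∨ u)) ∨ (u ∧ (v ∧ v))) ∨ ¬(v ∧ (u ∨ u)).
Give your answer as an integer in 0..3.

1

Take u = 1, v = 1:
v ∧ u = 1 ∧ 1 = 1
u ∨ u = 1 ∨ 1 = 1
(v ∧ u) ∧ (u ∨ u) = 1 ∧ 1 = 1
v ∧ v = 1 ∧ 1 = 1
u ∧ (v ∧ v) = 1 ∧ 1 = 1
((v ∧ u) ∧ (u ∨ u)) ∨ (u ∧ (v ∧ v)) = 1 ∨ 1 = 1
u ∨ u = 1 ∨ 1 = 1
v ∧ (u ∨ u) = 1 ∧ 1 = 1
¬(v ∧ (u ∨ u)) = ¬1 = 0
(((v ∧ u) ∧ (u ∨ u)) ∨ (u ∧ (v ∧ v))) ∨ ¬(v ∧ (u ∨ u)) = 1 ∨ 0 = 1
No assignment yields a value below 1, so this is the minimum.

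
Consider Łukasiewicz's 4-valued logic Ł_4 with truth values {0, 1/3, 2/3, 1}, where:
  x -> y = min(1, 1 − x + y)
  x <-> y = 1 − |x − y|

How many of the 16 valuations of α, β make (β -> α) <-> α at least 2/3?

α = 0, β = 0 ↦ 0  <
α = 0, β = 1/3 ↦ 1/3  <
α = 0, β = 2/3 ↦ 2/3  ≥
α = 0, β = 1 ↦ 1  ≥
α = 1/3, β = 0 ↦ 1/3  <
α = 1/3, β = 1/3 ↦ 1/3  <
α = 1/3, β = 2/3 ↦ 2/3  ≥
α = 1/3, β = 1 ↦ 1  ≥
α = 2/3, β = 0 ↦ 2/3  ≥
α = 2/3, β = 1/3 ↦ 2/3  ≥
α = 2/3, β = 2/3 ↦ 2/3  ≥
α = 2/3, β = 1 ↦ 1  ≥
α = 1, β = 0 ↦ 1  ≥
α = 1, β = 1/3 ↦ 1  ≥
α = 1, β = 2/3 ↦ 1  ≥
α = 1, β = 1 ↦ 1  ≥
So 12 of the 16 assignments meet the threshold.

12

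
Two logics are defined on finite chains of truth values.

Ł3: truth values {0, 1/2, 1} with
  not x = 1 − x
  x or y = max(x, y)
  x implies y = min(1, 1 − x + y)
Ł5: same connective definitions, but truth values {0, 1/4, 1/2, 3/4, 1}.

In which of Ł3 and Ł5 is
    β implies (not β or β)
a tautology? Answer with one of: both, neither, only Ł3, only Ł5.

both

In Ł3: every assignment gives 1 — tautology.
In Ł5: every assignment gives 1 — tautology.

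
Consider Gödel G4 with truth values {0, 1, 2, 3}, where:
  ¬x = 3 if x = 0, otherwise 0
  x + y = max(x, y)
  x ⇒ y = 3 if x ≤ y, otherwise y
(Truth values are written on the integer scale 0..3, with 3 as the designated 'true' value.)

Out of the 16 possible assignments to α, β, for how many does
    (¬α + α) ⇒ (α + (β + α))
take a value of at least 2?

14

α = 0, β = 0 ↦ 0  <
α = 0, β = 1 ↦ 1  <
α = 0, β = 2 ↦ 2  ≥
α = 0, β = 3 ↦ 3  ≥
α = 1, β = 0 ↦ 3  ≥
α = 1, β = 1 ↦ 3  ≥
α = 1, β = 2 ↦ 3  ≥
α = 1, β = 3 ↦ 3  ≥
α = 2, β = 0 ↦ 3  ≥
α = 2, β = 1 ↦ 3  ≥
α = 2, β = 2 ↦ 3  ≥
α = 2, β = 3 ↦ 3  ≥
α = 3, β = 0 ↦ 3  ≥
α = 3, β = 1 ↦ 3  ≥
α = 3, β = 2 ↦ 3  ≥
α = 3, β = 3 ↦ 3  ≥
So 14 of the 16 assignments meet the threshold.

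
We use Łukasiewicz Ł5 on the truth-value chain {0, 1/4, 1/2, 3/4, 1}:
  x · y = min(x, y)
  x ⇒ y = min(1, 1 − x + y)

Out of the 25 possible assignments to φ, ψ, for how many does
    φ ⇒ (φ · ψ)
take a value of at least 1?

value 1: 15 assignments (counts)
value 3/4: 4 assignments
value 1/2: 3 assignments
value 1/4: 2 assignments
value 0: 1 assignment
So 15 of the 25 assignments meet the threshold.

15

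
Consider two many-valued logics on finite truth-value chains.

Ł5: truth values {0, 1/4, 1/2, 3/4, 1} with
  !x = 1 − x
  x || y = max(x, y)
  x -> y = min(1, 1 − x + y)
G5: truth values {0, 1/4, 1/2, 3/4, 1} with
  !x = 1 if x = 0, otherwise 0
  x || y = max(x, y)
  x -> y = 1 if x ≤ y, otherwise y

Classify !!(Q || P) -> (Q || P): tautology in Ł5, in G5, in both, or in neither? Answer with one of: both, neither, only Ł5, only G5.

In Ł5: every assignment gives 1 — tautology.
In G5: at P = 0, Q = 1/4 the value is 1/4 — not a tautology.

only Ł5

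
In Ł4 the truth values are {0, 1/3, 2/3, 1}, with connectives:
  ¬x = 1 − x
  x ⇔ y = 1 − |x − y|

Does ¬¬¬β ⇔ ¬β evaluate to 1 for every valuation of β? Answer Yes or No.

Yes

β = 0 ↦ 1
β = 1/3 ↦ 1
β = 2/3 ↦ 1
β = 1 ↦ 1
Every assignment gives a value ≥ 1.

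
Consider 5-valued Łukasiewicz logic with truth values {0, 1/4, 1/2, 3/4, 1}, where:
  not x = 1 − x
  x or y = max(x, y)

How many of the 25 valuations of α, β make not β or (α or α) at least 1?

value 1: 9 assignments (counts)
value 3/4: 7 assignments
value 1/2: 5 assignments
value 1/4: 3 assignments
value 0: 1 assignment
So 9 of the 25 assignments meet the threshold.

9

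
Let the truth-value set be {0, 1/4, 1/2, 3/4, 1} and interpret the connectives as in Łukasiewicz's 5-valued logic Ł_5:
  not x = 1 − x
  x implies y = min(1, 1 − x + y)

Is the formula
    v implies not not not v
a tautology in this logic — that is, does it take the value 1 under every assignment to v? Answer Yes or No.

No

Counterexample: take v = 3/4.
not v = not 3/4 = 1/4
not not v = not 1/4 = 3/4
not not not v = not 3/4 = 1/4
v implies not not not v = 3/4 implies 1/4 = 1/2
This gives 1/2 ≠ 1.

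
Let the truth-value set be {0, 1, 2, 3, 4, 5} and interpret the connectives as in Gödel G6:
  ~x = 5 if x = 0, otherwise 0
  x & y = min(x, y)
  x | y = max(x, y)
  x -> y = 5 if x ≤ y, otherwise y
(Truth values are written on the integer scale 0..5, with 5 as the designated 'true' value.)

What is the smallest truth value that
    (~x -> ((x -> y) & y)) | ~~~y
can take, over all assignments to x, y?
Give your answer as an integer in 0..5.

1

Take x = 0, y = 1:
~x = ~0 = 5
x -> y = 0 -> 1 = 5
(x -> y) & y = 5 & 1 = 1
~x -> ((x -> y) & y) = 5 -> 1 = 1
~y = ~1 = 0
~~y = ~0 = 5
~~~y = ~5 = 0
(~x -> ((x -> y) & y)) | ~~~y = 1 | 0 = 1
No assignment yields a value below 1, so this is the minimum.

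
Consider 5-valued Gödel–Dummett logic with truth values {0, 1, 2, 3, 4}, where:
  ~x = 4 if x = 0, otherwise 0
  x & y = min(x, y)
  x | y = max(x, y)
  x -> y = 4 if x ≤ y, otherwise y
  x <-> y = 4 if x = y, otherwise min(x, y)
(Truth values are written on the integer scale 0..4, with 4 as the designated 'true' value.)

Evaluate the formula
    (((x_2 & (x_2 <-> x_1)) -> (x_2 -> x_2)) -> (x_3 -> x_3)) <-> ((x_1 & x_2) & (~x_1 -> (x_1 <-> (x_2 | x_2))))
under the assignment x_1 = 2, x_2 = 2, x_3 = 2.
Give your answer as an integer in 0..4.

2

x_2 <-> x_1 = 2 <-> 2 = 4
x_2 & (x_2 <-> x_1) = 2 & 4 = 2
x_2 -> x_2 = 2 -> 2 = 4
(x_2 & (x_2 <-> x_1)) -> (x_2 -> x_2) = 2 -> 4 = 4
x_3 -> x_3 = 2 -> 2 = 4
((x_2 & (x_2 <-> x_1)) -> (x_2 -> x_2)) -> (x_3 -> x_3) = 4 -> 4 = 4
x_1 & x_2 = 2 & 2 = 2
~x_1 = ~2 = 0
x_2 | x_2 = 2 | 2 = 2
x_1 <-> (x_2 | x_2) = 2 <-> 2 = 4
~x_1 -> (x_1 <-> (x_2 | x_2)) = 0 -> 4 = 4
(x_1 & x_2) & (~x_1 -> (x_1 <-> (x_2 | x_2))) = 2 & 4 = 2
(((x_2 & (x_2 <-> x_1)) -> (x_2 -> x_2)) -> (x_3 -> x_3)) <-> ((x_1 & x_2) & (~x_1 -> (x_1 <-> (x_2 | x_2)))) = 4 <-> 2 = 2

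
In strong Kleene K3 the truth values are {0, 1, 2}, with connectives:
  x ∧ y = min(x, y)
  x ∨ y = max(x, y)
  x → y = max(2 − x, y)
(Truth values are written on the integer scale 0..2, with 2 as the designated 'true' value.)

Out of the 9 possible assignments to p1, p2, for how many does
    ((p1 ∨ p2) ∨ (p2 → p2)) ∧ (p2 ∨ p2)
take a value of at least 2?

3

p1 = 0, p2 = 0 ↦ 0  <
p1 = 0, p2 = 1 ↦ 1  <
p1 = 0, p2 = 2 ↦ 2  ≥
p1 = 1, p2 = 0 ↦ 0  <
p1 = 1, p2 = 1 ↦ 1  <
p1 = 1, p2 = 2 ↦ 2  ≥
p1 = 2, p2 = 0 ↦ 0  <
p1 = 2, p2 = 1 ↦ 1  <
p1 = 2, p2 = 2 ↦ 2  ≥
So 3 of the 9 assignments meet the threshold.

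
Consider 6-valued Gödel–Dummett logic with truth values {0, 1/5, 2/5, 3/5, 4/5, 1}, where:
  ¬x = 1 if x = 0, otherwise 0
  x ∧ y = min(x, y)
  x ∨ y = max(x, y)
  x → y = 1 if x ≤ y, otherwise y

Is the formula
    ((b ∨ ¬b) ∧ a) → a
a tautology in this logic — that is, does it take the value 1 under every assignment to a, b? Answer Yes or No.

At a = 0, b = 3/5, for instance:
¬b = ¬3/5 = 0
b ∨ ¬b = 3/5 ∨ 0 = 3/5
(b ∨ ¬b) ∧ a = 3/5 ∧ 0 = 0
((b ∨ ¬b) ∧ a) → a = 0 → 0 = 1
and checking the remaining 35 assignments likewise gives ≥ 1 in every case.

Yes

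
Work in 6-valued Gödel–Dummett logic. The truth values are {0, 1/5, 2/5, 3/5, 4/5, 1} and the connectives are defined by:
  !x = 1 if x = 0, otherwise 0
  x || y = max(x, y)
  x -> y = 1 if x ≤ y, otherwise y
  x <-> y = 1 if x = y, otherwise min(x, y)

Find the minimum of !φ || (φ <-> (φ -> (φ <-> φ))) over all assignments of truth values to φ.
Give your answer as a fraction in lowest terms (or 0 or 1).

1/5

Take φ = 1/5:
!φ = !1/5 = 0
φ <-> φ = 1/5 <-> 1/5 = 1
φ -> (φ <-> φ) = 1/5 -> 1 = 1
φ <-> (φ -> (φ <-> φ)) = 1/5 <-> 1 = 1/5
!φ || (φ <-> (φ -> (φ <-> φ))) = 0 || 1/5 = 1/5
No assignment yields a value below 1/5, so this is the minimum.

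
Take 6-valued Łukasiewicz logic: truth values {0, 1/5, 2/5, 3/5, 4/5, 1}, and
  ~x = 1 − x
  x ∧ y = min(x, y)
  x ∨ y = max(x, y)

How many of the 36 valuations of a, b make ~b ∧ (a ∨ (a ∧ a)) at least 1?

1

value 1: 1 assignment (counts)
value 4/5: 3 assignments
value 3/5: 5 assignments
value 2/5: 7 assignments
value 1/5: 9 assignments
value 0: 11 assignments
So 1 of the 36 assignments meets the threshold.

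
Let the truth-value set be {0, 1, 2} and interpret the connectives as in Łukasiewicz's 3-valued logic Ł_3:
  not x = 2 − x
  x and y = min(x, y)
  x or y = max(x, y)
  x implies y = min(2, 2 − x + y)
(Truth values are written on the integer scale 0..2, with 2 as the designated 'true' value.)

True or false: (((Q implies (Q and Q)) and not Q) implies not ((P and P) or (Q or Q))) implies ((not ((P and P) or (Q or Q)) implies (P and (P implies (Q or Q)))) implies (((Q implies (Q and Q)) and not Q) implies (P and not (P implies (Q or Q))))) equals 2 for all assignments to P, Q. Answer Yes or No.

No

Counterexample: take P = 1, Q = 1.
Q and Q = 1 and 1 = 1
Q implies (Q and Q) = 1 implies 1 = 2
not Q = not 1 = 1
(Q implies (Q and Q)) and not Q = 2 and 1 = 1
P and P = 1 and 1 = 1
Q or Q = 1 or 1 = 1
(P and P) or (Q or Q) = 1 or 1 = 1
not ((P and P) or (Q or Q)) = not 1 = 1
((Q implies (Q and Q)) and not Q) implies not ((P and P) or (Q or Q)) = 1 implies 1 = 2
P and P = 1 and 1 = 1
Q or Q = 1 or 1 = 1
(P and P) or (Q or Q) = 1 or 1 = 1
not ((P and P) or (Q or Q)) = not 1 = 1
Q or Q = 1 or 1 = 1
P implies (Q or Q) = 1 implies 1 = 2
P and (P implies (Q or Q)) = 1 and 2 = 1
not ((P and P) or (Q or Q)) implies (P and (P implies (Q or Q))) = 1 implies 1 = 2
Q and Q = 1 and 1 = 1
Q implies (Q and Q) = 1 implies 1 = 2
not Q = not 1 = 1
(Q implies (Q and Q)) and not Q = 2 and 1 = 1
Q or Q = 1 or 1 = 1
P implies (Q or Q) = 1 implies 1 = 2
not (P implies (Q or Q)) = not 2 = 0
P and not (P implies (Q or Q)) = 1 and 0 = 0
((Q implies (Q and Q)) and not Q) implies (P and not (P implies (Q or Q))) = 1 implies 0 = 1
(not ((P and P) or (Q or Q)) implies (P and (P implies (Q or Q)))) implies (((Q implies (Q and Q)) and not Q) implies (P and not (P implies (Q or Q)))) = 2 implies 1 = 1
(((Q implies (Q and Q)) and not Q) implies not ((P and P) or (Q or Q))) implies ((not ((P and P) or (Q or Q)) implies (P and (P implies (Q or Q)))) implies (((Q implies (Q and Q)) and not Q) implies (P and not (P implies (Q or Q))))) = 2 implies 1 = 1
This gives 1 ≠ 2.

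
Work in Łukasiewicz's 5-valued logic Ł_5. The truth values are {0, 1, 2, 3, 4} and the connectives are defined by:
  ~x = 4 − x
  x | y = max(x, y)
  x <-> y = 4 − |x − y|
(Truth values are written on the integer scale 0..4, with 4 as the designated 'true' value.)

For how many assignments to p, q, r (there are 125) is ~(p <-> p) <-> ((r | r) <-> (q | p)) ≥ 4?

value 4: 10 assignments (counts)
value 3: 20 assignments
value 2: 30 assignments
value 1: 40 assignments
value 0: 25 assignments
So 10 of the 125 assignments meet the threshold.

10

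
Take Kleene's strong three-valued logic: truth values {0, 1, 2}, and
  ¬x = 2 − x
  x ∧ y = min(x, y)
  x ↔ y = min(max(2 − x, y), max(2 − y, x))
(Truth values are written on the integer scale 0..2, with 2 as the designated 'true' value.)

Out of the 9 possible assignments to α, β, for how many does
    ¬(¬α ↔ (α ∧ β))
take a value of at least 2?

4

α = 0, β = 0 ↦ 2  ≥
α = 0, β = 1 ↦ 2  ≥
α = 0, β = 2 ↦ 2  ≥
α = 1, β = 0 ↦ 1  <
α = 1, β = 1 ↦ 1  <
α = 1, β = 2 ↦ 1  <
α = 2, β = 0 ↦ 0  <
α = 2, β = 1 ↦ 1  <
α = 2, β = 2 ↦ 2  ≥
So 4 of the 9 assignments meet the threshold.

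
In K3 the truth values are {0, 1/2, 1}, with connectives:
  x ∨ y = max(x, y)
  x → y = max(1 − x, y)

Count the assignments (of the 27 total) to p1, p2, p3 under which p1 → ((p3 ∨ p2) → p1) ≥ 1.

value 1: 19 assignments (counts)
value 1/2: 8 assignments
So 19 of the 27 assignments meet the threshold.

19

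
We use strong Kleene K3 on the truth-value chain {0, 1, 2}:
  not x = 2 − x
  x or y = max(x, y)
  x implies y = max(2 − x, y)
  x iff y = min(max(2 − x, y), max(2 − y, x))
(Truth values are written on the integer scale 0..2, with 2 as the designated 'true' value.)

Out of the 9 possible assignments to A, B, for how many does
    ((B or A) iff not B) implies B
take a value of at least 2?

4

A = 0, B = 0 ↦ 2  ≥
A = 0, B = 1 ↦ 1  <
A = 0, B = 2 ↦ 2  ≥
A = 1, B = 0 ↦ 1  <
A = 1, B = 1 ↦ 1  <
A = 1, B = 2 ↦ 2  ≥
A = 2, B = 0 ↦ 0  <
A = 2, B = 1 ↦ 1  <
A = 2, B = 2 ↦ 2  ≥
So 4 of the 9 assignments meet the threshold.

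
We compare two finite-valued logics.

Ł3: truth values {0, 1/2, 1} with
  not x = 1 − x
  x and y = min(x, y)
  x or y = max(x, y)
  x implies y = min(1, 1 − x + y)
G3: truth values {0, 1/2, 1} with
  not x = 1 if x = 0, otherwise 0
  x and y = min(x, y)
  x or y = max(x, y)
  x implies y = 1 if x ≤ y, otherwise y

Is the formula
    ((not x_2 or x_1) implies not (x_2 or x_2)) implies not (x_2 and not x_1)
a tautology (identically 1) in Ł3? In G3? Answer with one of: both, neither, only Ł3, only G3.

In Ł3: at x_1 = 0, x_2 = 1/2 the value is 1/2 — not a tautology.
In G3: at x_1 = 0, x_2 = 1/2 the value is 0 — not a tautology.

neither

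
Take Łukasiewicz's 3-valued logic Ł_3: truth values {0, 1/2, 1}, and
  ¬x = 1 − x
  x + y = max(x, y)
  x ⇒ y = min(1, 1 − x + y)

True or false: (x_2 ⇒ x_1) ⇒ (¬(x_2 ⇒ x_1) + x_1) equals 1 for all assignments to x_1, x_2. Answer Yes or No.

No

Counterexample: take x_1 = 0, x_2 = 0.
x_2 ⇒ x_1 = 0 ⇒ 0 = 1
x_2 ⇒ x_1 = 0 ⇒ 0 = 1
¬(x_2 ⇒ x_1) = ¬1 = 0
¬(x_2 ⇒ x_1) + x_1 = 0 + 0 = 0
(x_2 ⇒ x_1) ⇒ (¬(x_2 ⇒ x_1) + x_1) = 1 ⇒ 0 = 0
This gives 0 ≠ 1.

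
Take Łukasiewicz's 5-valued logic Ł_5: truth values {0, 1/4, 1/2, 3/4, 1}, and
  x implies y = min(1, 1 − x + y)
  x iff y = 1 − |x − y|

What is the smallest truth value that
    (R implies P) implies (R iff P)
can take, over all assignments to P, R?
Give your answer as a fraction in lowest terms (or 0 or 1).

Take P = 1, R = 0:
R implies P = 0 implies 1 = 1
R iff P = 0 iff 1 = 0
(R implies P) implies (R iff P) = 1 implies 0 = 0
No assignment yields a value below 0, so this is the minimum.

0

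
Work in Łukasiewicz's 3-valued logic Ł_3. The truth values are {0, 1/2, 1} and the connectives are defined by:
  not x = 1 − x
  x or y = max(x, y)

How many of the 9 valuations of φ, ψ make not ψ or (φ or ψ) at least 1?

φ = 0, ψ = 0 ↦ 1  ≥
φ = 0, ψ = 1/2 ↦ 1/2  <
φ = 0, ψ = 1 ↦ 1  ≥
φ = 1/2, ψ = 0 ↦ 1  ≥
φ = 1/2, ψ = 1/2 ↦ 1/2  <
φ = 1/2, ψ = 1 ↦ 1  ≥
φ = 1, ψ = 0 ↦ 1  ≥
φ = 1, ψ = 1/2 ↦ 1  ≥
φ = 1, ψ = 1 ↦ 1  ≥
So 7 of the 9 assignments meet the threshold.

7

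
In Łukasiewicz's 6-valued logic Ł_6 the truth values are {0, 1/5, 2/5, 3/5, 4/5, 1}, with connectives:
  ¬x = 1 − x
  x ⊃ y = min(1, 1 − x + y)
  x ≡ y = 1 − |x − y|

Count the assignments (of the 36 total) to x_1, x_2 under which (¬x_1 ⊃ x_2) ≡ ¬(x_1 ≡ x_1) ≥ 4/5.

3

value 1: 1 assignment (counts)
value 4/5: 2 assignments (counts)
value 3/5: 3 assignments
value 2/5: 4 assignments
value 1/5: 5 assignments
value 0: 21 assignments
So 3 of the 36 assignments meet the threshold.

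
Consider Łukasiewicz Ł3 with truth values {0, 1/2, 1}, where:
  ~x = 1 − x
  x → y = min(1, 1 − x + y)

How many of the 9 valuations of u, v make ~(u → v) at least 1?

1

u = 0, v = 0 ↦ 0  <
u = 0, v = 1/2 ↦ 0  <
u = 0, v = 1 ↦ 0  <
u = 1/2, v = 0 ↦ 1/2  <
u = 1/2, v = 1/2 ↦ 0  <
u = 1/2, v = 1 ↦ 0  <
u = 1, v = 0 ↦ 1  ≥
u = 1, v = 1/2 ↦ 1/2  <
u = 1, v = 1 ↦ 0  <
So 1 of the 9 assignments meets the threshold.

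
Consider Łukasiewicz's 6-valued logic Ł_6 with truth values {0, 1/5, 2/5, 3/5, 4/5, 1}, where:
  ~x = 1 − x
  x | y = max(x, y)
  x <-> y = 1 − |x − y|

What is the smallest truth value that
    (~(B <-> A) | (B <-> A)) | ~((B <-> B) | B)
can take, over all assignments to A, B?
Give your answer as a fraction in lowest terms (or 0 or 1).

3/5

Take A = 0, B = 2/5:
B <-> A = 2/5 <-> 0 = 3/5
~(B <-> A) = ~3/5 = 2/5
B <-> A = 2/5 <-> 0 = 3/5
~(B <-> A) | (B <-> A) = 2/5 | 3/5 = 3/5
B <-> B = 2/5 <-> 2/5 = 1
(B <-> B) | B = 1 | 2/5 = 1
~((B <-> B) | B) = ~1 = 0
(~(B <-> A) | (B <-> A)) | ~((B <-> B) | B) = 3/5 | 0 = 3/5
No assignment yields a value below 3/5, so this is the minimum.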